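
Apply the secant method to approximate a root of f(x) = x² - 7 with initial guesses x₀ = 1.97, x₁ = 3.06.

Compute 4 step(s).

f(x) = x² - 7
x₀ = 1.97, x₁ = 3.06

Secant formula: x_{n+1} = x_n - f(x_n)(x_n - x_{n-1})/(f(x_n) - f(x_{n-1}))

Iteration 1:
  f(1.970000) = -3.119100
  f(3.060000) = 2.363600
  x_2 = 3.060000 - 2.363600×(3.060000 - 1.970000)/(2.363600 - (-3.119100))
       = 2.590099
Iteration 2:
  f(3.060000) = 2.363600
  f(2.590099) = -0.291385
  x_3 = 2.590099 - (-0.291385)×(2.590099 - 3.060000)/(-0.291385 - 2.363600)
       = 2.641671
Iteration 3:
  f(2.590099) = -0.291385
  f(2.641671) = -0.021574
  x_4 = 2.641671 - (-0.021574)×(2.641671 - 2.590099)/(-0.021574 - (-0.291385))
       = 2.645795
Iteration 4:
  f(2.641671) = -0.021574
  f(2.645795) = 0.000230
  x_5 = 2.645795 - 0.000230×(2.645795 - 2.641671)/(0.000230 - (-0.021574))
       = 2.645751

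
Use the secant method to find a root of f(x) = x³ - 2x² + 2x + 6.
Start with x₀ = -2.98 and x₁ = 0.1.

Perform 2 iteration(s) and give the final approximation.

f(x) = x³ - 2x² + 2x + 6
x₀ = -2.98, x₁ = 0.1

Secant formula: x_{n+1} = x_n - f(x_n)(x_n - x_{n-1})/(f(x_n) - f(x_{n-1}))

Iteration 1:
  f(-2.980000) = -44.184392
  f(0.100000) = 6.181000
  x_2 = 0.100000 - 6.181000×(0.100000 - (-2.980000))/(6.181000 - (-44.184392))
       = -0.277987
Iteration 2:
  f(0.100000) = 6.181000
  f(-0.277987) = 5.267989
  x_3 = -0.277987 - 5.267989×(-0.277987 - 0.100000)/(5.267989 - 6.181000)
       = -2.458940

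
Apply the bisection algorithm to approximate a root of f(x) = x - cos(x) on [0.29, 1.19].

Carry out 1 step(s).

f(x) = x - cos(x)
Initial interval: [0.29, 1.19]

Iteration 1:
  c_1 = (0.290000 + 1.190000)/2 = 0.740000
  f(c_1) = f(0.740000) = 0.001531
  f(a) × f(c) < 0, new interval: [0.290000, 0.740000]

After 1 iteration(s), the approximation is c_1 = 0.740000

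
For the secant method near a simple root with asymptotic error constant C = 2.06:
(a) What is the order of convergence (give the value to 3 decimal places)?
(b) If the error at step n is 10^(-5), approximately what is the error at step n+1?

(a) Secant method has superlinear convergence with order φ = (1+√5)/2 ≈ 1.618.
    This means |e_{n+1}| ≈ C|e_n|^1.618.

(b) With |e_n| = 10^(-5) and C = 2.06:
    |e_{n+1}| ≈ 2.06 × (10^(-5))^1.618 = 2.06 × 10^(-8.09)

(a) ≈ 1.618 (golden ratio); (b) |e_{n+1}| ≈ 1.674e-08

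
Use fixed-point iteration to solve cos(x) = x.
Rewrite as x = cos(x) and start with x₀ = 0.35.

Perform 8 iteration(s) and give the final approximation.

Equation: cos(x) = x
Fixed-point form: x = cos(x)
x₀ = 0.35

x_1 = g(0.350000) = 0.939373
x_2 = g(0.939373) = 0.590294
x_3 = g(0.590294) = 0.830777
x_4 = g(0.830777) = 0.674302
x_5 = g(0.674302) = 0.781143
x_6 = g(0.781143) = 0.710109
x_7 = g(0.710109) = 0.758291
x_8 = g(0.758291) = 0.726013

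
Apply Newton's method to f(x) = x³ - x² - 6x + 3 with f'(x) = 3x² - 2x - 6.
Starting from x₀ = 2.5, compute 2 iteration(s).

f(x) = x³ - x² - 6x + 3
f'(x) = 3x² - 2x - 6
x₀ = 2.5

Newton-Raphson formula: x_{n+1} = x_n - f(x_n)/f'(x_n)

Iteration 1:
  f(2.500000) = -2.625000
  f'(2.500000) = 7.750000
  x_1 = 2.500000 - (-2.625000)/7.750000 = 2.838710
Iteration 2:
  f(2.838710) = 0.784566
  f'(2.838710) = 12.497399
  x_2 = 2.838710 - 0.784566/12.497399 = 2.775931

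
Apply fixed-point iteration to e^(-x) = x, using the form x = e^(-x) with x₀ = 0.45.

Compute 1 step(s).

Equation: e^(-x) = x
Fixed-point form: x = e^(-x)
x₀ = 0.45

x_1 = g(0.450000) = 0.637628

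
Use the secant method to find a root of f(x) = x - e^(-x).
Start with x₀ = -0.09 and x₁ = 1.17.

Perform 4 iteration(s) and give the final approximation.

f(x) = x - e^(-x)
x₀ = -0.09, x₁ = 1.17

Secant formula: x_{n+1} = x_n - f(x_n)(x_n - x_{n-1})/(f(x_n) - f(x_{n-1}))

Iteration 1:
  f(-0.090000) = -1.184174
  f(1.170000) = 0.859633
  x_2 = 1.170000 - 0.859633×(1.170000 - (-0.090000))/(0.859633 - (-1.184174))
       = 0.640039
Iteration 2:
  f(1.170000) = 0.859633
  f(0.640039) = 0.112768
  x_3 = 0.640039 - 0.112768×(0.640039 - 1.170000)/(0.112768 - 0.859633)
       = 0.560022
Iteration 3:
  f(0.640039) = 0.112768
  f(0.560022) = -0.011175
  x_4 = 0.560022 - (-0.011175)×(0.560022 - 0.640039)/(-0.011175 - 0.112768)
       = 0.567236
Iteration 4:
  f(0.560022) = -0.011175
  f(0.567236) = 0.000146
  x_5 = 0.567236 - 0.000146×(0.567236 - 0.560022)/(0.000146 - (-0.011175))
       = 0.567143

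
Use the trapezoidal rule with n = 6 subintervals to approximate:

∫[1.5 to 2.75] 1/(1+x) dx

f(x) = 1/(1+x)
a = 1.5, b = 2.75, n = 6
h = (b - a)/n = 0.208333

Trapezoidal rule: (h/2)[f(x₀) + 2f(x₁) + 2f(x₂) + ... + f(xₙ)]

x_0 = 1.5000, f(x_0) = 0.400000, coefficient = 1
x_1 = 1.7083, f(x_1) = 0.369231, coefficient = 2
x_2 = 1.9167, f(x_2) = 0.342857, coefficient = 2
x_3 = 2.1250, f(x_3) = 0.320000, coefficient = 2
x_4 = 2.3333, f(x_4) = 0.300000, coefficient = 2
x_5 = 2.5417, f(x_5) = 0.282353, coefficient = 2
x_6 = 2.7500, f(x_6) = 0.266667, coefficient = 1

I ≈ (0.208333/2) × 3.895548 = 0.405786
Exact value: 0.405465
Error: 0.000321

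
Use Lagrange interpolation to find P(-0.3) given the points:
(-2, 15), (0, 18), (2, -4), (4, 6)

Lagrange interpolation formula:
P(x) = Σ yᵢ × Lᵢ(x)
where Lᵢ(x) = Π_{j≠i} (x - xⱼ)/(xᵢ - xⱼ)

L_0(-0.3) = (-0.3 - 0)/(-2 - 0) × (-0.3 - 2)/(-2 - 2) × (-0.3 - 4)/(-2 - 4) = 0.061812
L_1(-0.3) = (-0.3 - (-2))/(0 - (-2)) × (-0.3 - 2)/(0 - 2) × (-0.3 - 4)/(0 - 4) = 1.050812
L_2(-0.3) = (-0.3 - (-2))/(2 - (-2)) × (-0.3 - 0)/(2 - 0) × (-0.3 - 4)/(2 - 4) = -0.137063
L_3(-0.3) = (-0.3 - (-2))/(4 - (-2)) × (-0.3 - 0)/(4 - 0) × (-0.3 - 2)/(4 - 2) = 0.024437

P(-0.3) = 15×L_0(-0.3) + 18×L_1(-0.3) + (-4)×L_2(-0.3) + 6×L_3(-0.3)
P(-0.3) = 20.536687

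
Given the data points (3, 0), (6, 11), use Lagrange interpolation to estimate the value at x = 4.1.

Lagrange interpolation formula:
P(x) = Σ yᵢ × Lᵢ(x)
where Lᵢ(x) = Π_{j≠i} (x - xⱼ)/(xᵢ - xⱼ)

L_0(4.1) = (4.1 - 6)/(3 - 6) = 0.633333
L_1(4.1) = (4.1 - 3)/(6 - 3) = 0.366667

P(4.1) = 0×L_0(4.1) + 11×L_1(4.1)
P(4.1) = 4.033333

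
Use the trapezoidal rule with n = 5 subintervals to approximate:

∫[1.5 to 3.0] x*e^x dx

f(x) = x*e^x
a = 1.5, b = 3.0, n = 5
h = (b - a)/n = 0.300000

Trapezoidal rule: (h/2)[f(x₀) + 2f(x₁) + 2f(x₂) + ... + f(xₙ)]

x_0 = 1.5000, f(x_0) = 6.722534, coefficient = 1
x_1 = 1.8000, f(x_1) = 10.889365, coefficient = 2
x_2 = 2.1000, f(x_2) = 17.148957, coefficient = 2
x_3 = 2.4000, f(x_3) = 26.455623, coefficient = 2
x_4 = 2.7000, f(x_4) = 40.175276, coefficient = 2
x_5 = 3.0000, f(x_5) = 60.256611, coefficient = 1

I ≈ (0.300000/2) × 256.317587 = 38.447638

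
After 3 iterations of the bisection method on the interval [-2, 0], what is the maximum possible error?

Bisection error bound: |error| ≤ (b-a)/2^n
|error| ≤ (0 - (-2))/2^3 = 2/2^3
|error| ≤ 0.2500000000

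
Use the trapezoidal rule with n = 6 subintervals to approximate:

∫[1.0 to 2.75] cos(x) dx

f(x) = cos(x)
a = 1.0, b = 2.75, n = 6
h = (b - a)/n = 0.291667

Trapezoidal rule: (h/2)[f(x₀) + 2f(x₁) + 2f(x₂) + ... + f(xₙ)]

x_0 = 1.0000, f(x_0) = 0.540302, coefficient = 1
x_1 = 1.2917, f(x_1) = 0.275519, coefficient = 2
x_2 = 1.5833, f(x_2) = -0.012537, coefficient = 2
x_3 = 1.8750, f(x_3) = -0.299534, coefficient = 2
x_4 = 2.1667, f(x_4) = -0.561229, coefficient = 2
x_5 = 2.4583, f(x_5) = -0.775519, coefficient = 2
x_6 = 2.7500, f(x_6) = -0.924302, coefficient = 1

I ≈ (0.291667/2) × -3.130599 = -0.456546
Exact value: -0.459810
Error: 0.003264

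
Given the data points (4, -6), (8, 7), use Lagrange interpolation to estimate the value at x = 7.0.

Lagrange interpolation formula:
P(x) = Σ yᵢ × Lᵢ(x)
where Lᵢ(x) = Π_{j≠i} (x - xⱼ)/(xᵢ - xⱼ)

L_0(7.0) = (7.0 - 8)/(4 - 8) = 0.250000
L_1(7.0) = (7.0 - 4)/(8 - 4) = 0.750000

P(7.0) = (-6)×L_0(7.0) + 7×L_1(7.0)
P(7.0) = 3.750000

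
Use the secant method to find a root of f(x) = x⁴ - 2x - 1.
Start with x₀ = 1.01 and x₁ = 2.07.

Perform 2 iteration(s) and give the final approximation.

f(x) = x⁴ - 2x - 1
x₀ = 1.01, x₁ = 2.07

Secant formula: x_{n+1} = x_n - f(x_n)(x_n - x_{n-1})/(f(x_n) - f(x_{n-1}))

Iteration 1:
  f(1.010000) = -1.979396
  f(2.070000) = 13.220368
  x_2 = 2.070000 - 13.220368×(2.070000 - 1.010000)/(13.220368 - (-1.979396))
       = 1.148039
Iteration 2:
  f(2.070000) = 13.220368
  f(1.148039) = -1.558971
  x_3 = 1.148039 - (-1.558971)×(1.148039 - 2.070000)/(-1.558971 - 13.220368)
       = 1.245290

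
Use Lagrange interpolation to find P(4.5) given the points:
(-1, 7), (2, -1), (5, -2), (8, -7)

Lagrange interpolation formula:
P(x) = Σ yᵢ × Lᵢ(x)
where Lᵢ(x) = Π_{j≠i} (x - xⱼ)/(xᵢ - xⱼ)

L_0(4.5) = (4.5 - 2)/(-1 - 2) × (4.5 - 5)/(-1 - 5) × (4.5 - 8)/(-1 - 8) = -0.027006
L_1(4.5) = (4.5 - (-1))/(2 - (-1)) × (4.5 - 5)/(2 - 5) × (4.5 - 8)/(2 - 8) = 0.178241
L_2(4.5) = (4.5 - (-1))/(5 - (-1)) × (4.5 - 2)/(5 - 2) × (4.5 - 8)/(5 - 8) = 0.891204
L_3(4.5) = (4.5 - (-1))/(8 - (-1)) × (4.5 - 2)/(8 - 2) × (4.5 - 5)/(8 - 5) = -0.042438

P(4.5) = 7×L_0(4.5) + (-1)×L_1(4.5) + (-2)×L_2(4.5) + (-7)×L_3(4.5)
P(4.5) = -1.852623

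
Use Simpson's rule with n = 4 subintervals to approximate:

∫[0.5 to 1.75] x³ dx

f(x) = x³
a = 0.5, b = 1.75, n = 4
h = (b - a)/n = 0.312500

Simpson's rule: (h/3)[f(x₀) + 4f(x₁) + 2f(x₂) + ... + f(xₙ)]

x_0 = 0.5000, f(x_0) = 0.125000, coefficient = 1
x_1 = 0.8125, f(x_1) = 0.536377, coefficient = 4
x_2 = 1.1250, f(x_2) = 1.423828, coefficient = 2
x_3 = 1.4375, f(x_3) = 2.970459, coefficient = 4
x_4 = 1.7500, f(x_4) = 5.359375, coefficient = 1

I ≈ (0.312500/3) × 22.359375 = 2.329102
Exact value: 2.329102
Error: 0.000000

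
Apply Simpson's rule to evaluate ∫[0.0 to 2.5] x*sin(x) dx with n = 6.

f(x) = x*sin(x)
a = 0.0, b = 2.5, n = 6
h = (b - a)/n = 0.416667

Simpson's rule: (h/3)[f(x₀) + 4f(x₁) + 2f(x₂) + ... + f(xₙ)]

x_0 = 0.0000, f(x_0) = 0.000000, coefficient = 1
x_1 = 0.4167, f(x_1) = 0.168631, coefficient = 4
x_2 = 0.8333, f(x_2) = 0.616814, coefficient = 2
x_3 = 1.2500, f(x_3) = 1.186231, coefficient = 4
x_4 = 1.6667, f(x_4) = 1.659013, coefficient = 2
x_5 = 2.0833, f(x_5) = 1.815632, coefficient = 4
x_6 = 2.5000, f(x_6) = 1.496180, coefficient = 1

I ≈ (0.416667/3) × 18.729809 = 2.601362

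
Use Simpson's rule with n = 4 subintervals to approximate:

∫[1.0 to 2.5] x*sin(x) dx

f(x) = x*sin(x)
a = 1.0, b = 2.5, n = 4
h = (b - a)/n = 0.375000

Simpson's rule: (h/3)[f(x₀) + 4f(x₁) + 2f(x₂) + ... + f(xₙ)]

x_0 = 1.0000, f(x_0) = 0.841471, coefficient = 1
x_1 = 1.3750, f(x_1) = 1.348728, coefficient = 4
x_2 = 1.7500, f(x_2) = 1.721975, coefficient = 2
x_3 = 2.1250, f(x_3) = 1.806930, coefficient = 4
x_4 = 2.5000, f(x_4) = 1.496180, coefficient = 1

I ≈ (0.375000/3) × 18.404232 = 2.300529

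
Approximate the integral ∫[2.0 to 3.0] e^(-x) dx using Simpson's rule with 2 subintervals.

f(x) = e^(-x)
a = 2.0, b = 3.0, n = 2
h = (b - a)/n = 0.500000

Simpson's rule: (h/3)[f(x₀) + 4f(x₁) + 2f(x₂) + ... + f(xₙ)]

x_0 = 2.0000, f(x_0) = 0.135335, coefficient = 1
x_1 = 2.5000, f(x_1) = 0.082085, coefficient = 4
x_2 = 3.0000, f(x_2) = 0.049787, coefficient = 1

I ≈ (0.500000/3) × 0.513462 = 0.085577
Exact value: 0.085548
Error: 0.000029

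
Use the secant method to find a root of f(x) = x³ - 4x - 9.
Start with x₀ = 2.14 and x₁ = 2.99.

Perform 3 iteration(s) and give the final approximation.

f(x) = x³ - 4x - 9
x₀ = 2.14, x₁ = 2.99

Secant formula: x_{n+1} = x_n - f(x_n)(x_n - x_{n-1})/(f(x_n) - f(x_{n-1}))

Iteration 1:
  f(2.140000) = -7.759656
  f(2.990000) = 5.770899
  x_2 = 2.990000 - 5.770899×(2.990000 - 2.140000)/(5.770899 - (-7.759656))
       = 2.627468
Iteration 2:
  f(2.990000) = 5.770899
  f(2.627468) = -1.370921
  x_3 = 2.627468 - (-1.370921)×(2.627468 - 2.990000)/(-1.370921 - 5.770899)
       = 2.697058
Iteration 3:
  f(2.627468) = -1.370921
  f(2.697058) = -0.169500
  x_4 = 2.697058 - (-0.169500)×(2.697058 - 2.627468)/(-0.169500 - (-1.370921))
       = 2.706876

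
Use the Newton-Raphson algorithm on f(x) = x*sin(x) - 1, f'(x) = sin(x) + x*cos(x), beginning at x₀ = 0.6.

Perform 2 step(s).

f(x) = x*sin(x) - 1
f'(x) = sin(x) + x*cos(x)
x₀ = 0.6

Newton-Raphson formula: x_{n+1} = x_n - f(x_n)/f'(x_n)

Iteration 1:
  f(0.600000) = -0.661215
  f'(0.600000) = 1.059844
  x_1 = 0.600000 - (-0.661215)/1.059844 = 1.223879
Iteration 2:
  f(1.223879) = 0.150967
  f'(1.223879) = 1.356545
  x_2 = 1.223879 - 0.150967/1.356545 = 1.112591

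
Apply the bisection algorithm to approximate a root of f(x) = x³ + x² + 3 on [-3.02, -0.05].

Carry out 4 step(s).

f(x) = x³ + x² + 3
Initial interval: [-3.02, -0.05]

Iteration 1:
  c_1 = (-3.020000 + (-0.050000))/2 = -1.535000
  f(c_1) = f(-1.535000) = 1.739420
  f(a) × f(c) < 0, new interval: [-3.020000, -1.535000]
Iteration 2:
  c_2 = (-3.020000 + (-1.535000))/2 = -2.277500
  f(c_2) = f(-2.277500) = -3.626400
  f(a) × f(c) ≥ 0, new interval: [-2.277500, -1.535000]
Iteration 3:
  c_3 = (-2.277500 + (-1.535000))/2 = -1.906250
  f(c_3) = f(-1.906250) = -0.293121
  f(a) × f(c) ≥ 0, new interval: [-1.906250, -1.535000]
Iteration 4:
  c_4 = (-1.906250 + (-1.535000))/2 = -1.720625
  f(c_4) = f(-1.720625) = 0.866553
  f(a) × f(c) < 0, new interval: [-1.906250, -1.720625]

After 4 iteration(s), the approximation is c_4 = -1.720625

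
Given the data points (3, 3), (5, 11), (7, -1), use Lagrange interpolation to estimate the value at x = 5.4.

Lagrange interpolation formula:
P(x) = Σ yᵢ × Lᵢ(x)
where Lᵢ(x) = Π_{j≠i} (x - xⱼ)/(xᵢ - xⱼ)

L_0(5.4) = (5.4 - 5)/(3 - 5) × (5.4 - 7)/(3 - 7) = -0.080000
L_1(5.4) = (5.4 - 3)/(5 - 3) × (5.4 - 7)/(5 - 7) = 0.960000
L_2(5.4) = (5.4 - 3)/(7 - 3) × (5.4 - 5)/(7 - 5) = 0.120000

P(5.4) = 3×L_0(5.4) + 11×L_1(5.4) + (-1)×L_2(5.4)
P(5.4) = 10.200000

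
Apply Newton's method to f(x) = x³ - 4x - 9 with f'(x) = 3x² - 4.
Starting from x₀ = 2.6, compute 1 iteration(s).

f(x) = x³ - 4x - 9
f'(x) = 3x² - 4
x₀ = 2.6

Newton-Raphson formula: x_{n+1} = x_n - f(x_n)/f'(x_n)

Iteration 1:
  f(2.600000) = -1.824000
  f'(2.600000) = 16.280000
  x_1 = 2.600000 - (-1.824000)/16.280000 = 2.712039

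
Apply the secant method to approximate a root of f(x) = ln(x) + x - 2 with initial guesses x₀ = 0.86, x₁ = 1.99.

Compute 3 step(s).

f(x) = ln(x) + x - 2
x₀ = 0.86, x₁ = 1.99

Secant formula: x_{n+1} = x_n - f(x_n)(x_n - x_{n-1})/(f(x_n) - f(x_{n-1}))

Iteration 1:
  f(0.860000) = -1.290823
  f(1.990000) = 0.678135
  x_2 = 1.990000 - 0.678135×(1.990000 - 0.860000)/(0.678135 - (-1.290823))
       = 1.600813
Iteration 2:
  f(1.990000) = 0.678135
  f(1.600813) = 0.071325
  x_3 = 1.600813 - 0.071325×(1.600813 - 1.990000)/(0.071325 - 0.678135)
       = 1.555068
Iteration 3:
  f(1.600813) = 0.071325
  f(1.555068) = -0.003413
  x_4 = 1.555068 - (-0.003413)×(1.555068 - 1.600813)/(-0.003413 - 0.071325)
       = 1.557157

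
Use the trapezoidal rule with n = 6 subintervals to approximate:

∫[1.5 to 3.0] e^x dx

f(x) = e^x
a = 1.5, b = 3.0, n = 6
h = (b - a)/n = 0.250000

Trapezoidal rule: (h/2)[f(x₀) + 2f(x₁) + 2f(x₂) + ... + f(xₙ)]

x_0 = 1.5000, f(x_0) = 4.481689, coefficient = 1
x_1 = 1.7500, f(x_1) = 5.754603, coefficient = 2
x_2 = 2.0000, f(x_2) = 7.389056, coefficient = 2
x_3 = 2.2500, f(x_3) = 9.487736, coefficient = 2
x_4 = 2.5000, f(x_4) = 12.182494, coefficient = 2
x_5 = 2.7500, f(x_5) = 15.642632, coefficient = 2
x_6 = 3.0000, f(x_6) = 20.085537, coefficient = 1

I ≈ (0.250000/2) × 125.480267 = 15.685033
Exact value: 15.603848
Error: 0.081186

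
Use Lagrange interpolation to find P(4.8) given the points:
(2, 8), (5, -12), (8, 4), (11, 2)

Lagrange interpolation formula:
P(x) = Σ yᵢ × Lᵢ(x)
where Lᵢ(x) = Π_{j≠i} (x - xⱼ)/(xᵢ - xⱼ)

L_0(4.8) = (4.8 - 5)/(2 - 5) × (4.8 - 8)/(2 - 8) × (4.8 - 11)/(2 - 11) = 0.024494
L_1(4.8) = (4.8 - 2)/(5 - 2) × (4.8 - 8)/(5 - 8) × (4.8 - 11)/(5 - 11) = 1.028741
L_2(4.8) = (4.8 - 2)/(8 - 2) × (4.8 - 5)/(8 - 5) × (4.8 - 11)/(8 - 11) = -0.064296
L_3(4.8) = (4.8 - 2)/(11 - 2) × (4.8 - 5)/(11 - 5) × (4.8 - 8)/(11 - 8) = 0.011062

P(4.8) = 8×L_0(4.8) + (-12)×L_1(4.8) + 4×L_2(4.8) + 2×L_3(4.8)
P(4.8) = -12.384000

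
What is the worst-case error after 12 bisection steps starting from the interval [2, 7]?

Bisection error bound: |error| ≤ (b-a)/2^n
|error| ≤ (7 - 2)/2^12 = 5/2^12
|error| ≤ 0.0012207031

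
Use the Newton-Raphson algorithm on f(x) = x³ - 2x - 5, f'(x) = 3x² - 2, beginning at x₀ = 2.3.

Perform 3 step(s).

f(x) = x³ - 2x - 5
f'(x) = 3x² - 2
x₀ = 2.3

Newton-Raphson formula: x_{n+1} = x_n - f(x_n)/f'(x_n)

Iteration 1:
  f(2.300000) = 2.567000
  f'(2.300000) = 13.870000
  x_1 = 2.300000 - 2.567000/13.870000 = 2.114924
Iteration 2:
  f(2.114924) = 0.230006
  f'(2.114924) = 11.418714
  x_2 = 2.114924 - 0.230006/11.418714 = 2.094781
Iteration 3:
  f(2.094781) = 0.002566
  f'(2.094781) = 11.164327
  x_3 = 2.094781 - 0.002566/11.164327 = 2.094552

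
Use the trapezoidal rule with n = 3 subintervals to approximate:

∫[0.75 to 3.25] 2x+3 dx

f(x) = 2x+3
a = 0.75, b = 3.25, n = 3
h = (b - a)/n = 0.833333

Trapezoidal rule: (h/2)[f(x₀) + 2f(x₁) + 2f(x₂) + ... + f(xₙ)]

x_0 = 0.7500, f(x_0) = 4.500000, coefficient = 1
x_1 = 1.5833, f(x_1) = 6.166667, coefficient = 2
x_2 = 2.4167, f(x_2) = 7.833333, coefficient = 2
x_3 = 3.2500, f(x_3) = 9.500000, coefficient = 1

I ≈ (0.833333/2) × 42.000000 = 17.500000
Exact value: 17.500000
Error: 0.000000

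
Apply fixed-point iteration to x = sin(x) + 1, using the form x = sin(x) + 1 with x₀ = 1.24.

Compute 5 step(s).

Equation: x = sin(x) + 1
Fixed-point form: x = sin(x) + 1
x₀ = 1.24

x_1 = g(1.240000) = 1.945784
x_2 = g(1.945784) = 1.930512
x_3 = g(1.930512) = 1.935997
x_4 = g(1.935997) = 1.934052
x_5 = g(1.934052) = 1.934745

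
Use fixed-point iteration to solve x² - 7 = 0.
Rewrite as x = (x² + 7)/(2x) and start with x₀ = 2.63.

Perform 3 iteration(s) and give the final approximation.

Equation: x² - 7 = 0
Fixed-point form: x = (x² + 7)/(2x)
x₀ = 2.63

x_1 = g(2.630000) = 2.645798
x_2 = g(2.645798) = 2.645751
x_3 = g(2.645751) = 2.645751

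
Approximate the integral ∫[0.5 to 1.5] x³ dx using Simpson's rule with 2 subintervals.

f(x) = x³
a = 0.5, b = 1.5, n = 2
h = (b - a)/n = 0.500000

Simpson's rule: (h/3)[f(x₀) + 4f(x₁) + 2f(x₂) + ... + f(xₙ)]

x_0 = 0.5000, f(x_0) = 0.125000, coefficient = 1
x_1 = 1.0000, f(x_1) = 1.000000, coefficient = 4
x_2 = 1.5000, f(x_2) = 3.375000, coefficient = 1

I ≈ (0.500000/3) × 7.500000 = 1.250000
Exact value: 1.250000
Error: 0.000000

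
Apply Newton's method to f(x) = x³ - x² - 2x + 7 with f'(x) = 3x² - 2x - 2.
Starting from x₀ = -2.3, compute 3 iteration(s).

f(x) = x³ - x² - 2x + 7
f'(x) = 3x² - 2x - 2
x₀ = -2.3

Newton-Raphson formula: x_{n+1} = x_n - f(x_n)/f'(x_n)

Iteration 1:
  f(-2.300000) = -5.857000
  f'(-2.300000) = 18.470000
  x_1 = -2.300000 - (-5.857000)/18.470000 = -1.982891
Iteration 2:
  f(-1.982891) = -0.762520
  f'(-1.982891) = 13.761355
  x_2 = -1.982891 - (-0.762520)/13.761355 = -1.927481
Iteration 3:
  f(-1.927481) = -0.021164
  f'(-1.927481) = 13.000510
  x_3 = -1.927481 - (-0.021164)/13.000510 = -1.925853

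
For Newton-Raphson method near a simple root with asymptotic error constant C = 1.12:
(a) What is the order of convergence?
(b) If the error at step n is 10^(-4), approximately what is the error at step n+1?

(a) Newton-Raphson has quadratic (order 2) convergence near simple roots.
    This means |e_{n+1}| ≈ C|e_n|².

(b) With |e_n| = 10^(-4) and C = 1.12:
    |e_{n+1}| ≈ 1.12 × (10^(-4))² = 1.12 × 10^(-8)

(a) 2 (quadratic); (b) |e_{n+1}| ≈ 1.120e-08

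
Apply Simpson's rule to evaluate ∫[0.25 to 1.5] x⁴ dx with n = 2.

f(x) = x⁴
a = 0.25, b = 1.5, n = 2
h = (b - a)/n = 0.625000

Simpson's rule: (h/3)[f(x₀) + 4f(x₁) + 2f(x₂) + ... + f(xₙ)]

x_0 = 0.2500, f(x_0) = 0.003906, coefficient = 1
x_1 = 0.8750, f(x_1) = 0.586182, coefficient = 4
x_2 = 1.5000, f(x_2) = 5.062500, coefficient = 1

I ≈ (0.625000/3) × 7.411133 = 1.543986
Exact value: 1.518555
Error: 0.025431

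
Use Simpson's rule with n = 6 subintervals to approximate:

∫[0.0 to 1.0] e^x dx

f(x) = e^x
a = 0.0, b = 1.0, n = 6
h = (b - a)/n = 0.166667

Simpson's rule: (h/3)[f(x₀) + 4f(x₁) + 2f(x₂) + ... + f(xₙ)]

x_0 = 0.0000, f(x_0) = 1.000000, coefficient = 1
x_1 = 0.1667, f(x_1) = 1.181360, coefficient = 4
x_2 = 0.3333, f(x_2) = 1.395612, coefficient = 2
x_3 = 0.5000, f(x_3) = 1.648721, coefficient = 4
x_4 = 0.6667, f(x_4) = 1.947734, coefficient = 2
x_5 = 0.8333, f(x_5) = 2.300976, coefficient = 4
x_6 = 1.0000, f(x_6) = 2.718282, coefficient = 1

I ≈ (0.166667/3) × 30.929205 = 1.718289
Exact value: 1.718282
Error: 0.000007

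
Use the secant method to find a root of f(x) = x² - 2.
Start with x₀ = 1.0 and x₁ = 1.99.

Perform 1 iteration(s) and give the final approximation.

f(x) = x² - 2
x₀ = 1.0, x₁ = 1.99

Secant formula: x_{n+1} = x_n - f(x_n)(x_n - x_{n-1})/(f(x_n) - f(x_{n-1}))

Iteration 1:
  f(1.000000) = -1.000000
  f(1.990000) = 1.960100
  x_2 = 1.990000 - 1.960100×(1.990000 - 1.000000)/(1.960100 - (-1.000000))
       = 1.334448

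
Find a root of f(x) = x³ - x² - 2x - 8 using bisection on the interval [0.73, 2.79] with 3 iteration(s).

f(x) = x³ - x² - 2x - 8
Initial interval: [0.73, 2.79]

Iteration 1:
  c_1 = (0.730000 + 2.790000)/2 = 1.760000
  f(c_1) = f(1.760000) = -9.165824
  f(a) × f(c) ≥ 0, new interval: [1.760000, 2.790000]
Iteration 2:
  c_2 = (1.760000 + 2.790000)/2 = 2.275000
  f(c_2) = f(2.275000) = -5.951078
  f(a) × f(c) ≥ 0, new interval: [2.275000, 2.790000]
Iteration 3:
  c_3 = (2.275000 + 2.790000)/2 = 2.532500
  f(c_3) = f(2.532500) = -3.236225
  f(a) × f(c) ≥ 0, new interval: [2.532500, 2.790000]

After 3 iteration(s), the approximation is c_3 = 2.532500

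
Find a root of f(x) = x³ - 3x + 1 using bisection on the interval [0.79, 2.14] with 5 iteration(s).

f(x) = x³ - 3x + 1
Initial interval: [0.79, 2.14]

Iteration 1:
  c_1 = (0.790000 + 2.140000)/2 = 1.465000
  f(c_1) = f(1.465000) = -0.250780
  f(a) × f(c) ≥ 0, new interval: [1.465000, 2.140000]
Iteration 2:
  c_2 = (1.465000 + 2.140000)/2 = 1.802500
  f(c_2) = f(1.802500) = 1.448834
  f(a) × f(c) < 0, new interval: [1.465000, 1.802500]
Iteration 3:
  c_3 = (1.465000 + 1.802500)/2 = 1.633750
  f(c_3) = f(1.633750) = 0.459456
  f(a) × f(c) < 0, new interval: [1.465000, 1.633750]
Iteration 4:
  c_4 = (1.465000 + 1.633750)/2 = 1.549375
  f(c_4) = f(1.549375) = 0.071247
  f(a) × f(c) < 0, new interval: [1.465000, 1.549375]
Iteration 5:
  c_5 = (1.465000 + 1.549375)/2 = 1.507188
  f(c_5) = f(1.507188) = -0.097814
  f(a) × f(c) ≥ 0, new interval: [1.507188, 1.549375]

After 5 iteration(s), the approximation is c_5 = 1.507188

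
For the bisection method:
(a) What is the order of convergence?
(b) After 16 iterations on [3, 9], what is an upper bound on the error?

(a) Bisection has linear (order 1) convergence; the error is halved each step.

(b) Error bound = (b-a)/2^n = (9 - 3)/2^{16}
    = 6/2^{16}

(a) 1 (linear); (b) error ≤ 9.16e-05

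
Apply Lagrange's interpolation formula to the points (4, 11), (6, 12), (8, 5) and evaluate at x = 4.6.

Lagrange interpolation formula:
P(x) = Σ yᵢ × Lᵢ(x)
where Lᵢ(x) = Π_{j≠i} (x - xⱼ)/(xᵢ - xⱼ)

L_0(4.6) = (4.6 - 6)/(4 - 6) × (4.6 - 8)/(4 - 8) = 0.595000
L_1(4.6) = (4.6 - 4)/(6 - 4) × (4.6 - 8)/(6 - 8) = 0.510000
L_2(4.6) = (4.6 - 4)/(8 - 4) × (4.6 - 6)/(8 - 6) = -0.105000

P(4.6) = 11×L_0(4.6) + 12×L_1(4.6) + 5×L_2(4.6)
P(4.6) = 12.140000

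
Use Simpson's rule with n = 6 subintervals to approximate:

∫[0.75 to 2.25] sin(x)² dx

f(x) = sin(x)²
a = 0.75, b = 2.25, n = 6
h = (b - a)/n = 0.250000

Simpson's rule: (h/3)[f(x₀) + 4f(x₁) + 2f(x₂) + ... + f(xₙ)]

x_0 = 0.7500, f(x_0) = 0.464631, coefficient = 1
x_1 = 1.0000, f(x_1) = 0.708073, coefficient = 4
x_2 = 1.2500, f(x_2) = 0.900572, coefficient = 2
x_3 = 1.5000, f(x_3) = 0.994996, coefficient = 4
x_4 = 1.7500, f(x_4) = 0.968228, coefficient = 2
x_5 = 2.0000, f(x_5) = 0.826822, coefficient = 4
x_6 = 2.2500, f(x_6) = 0.605398, coefficient = 1

I ≈ (0.250000/3) × 14.927196 = 1.243933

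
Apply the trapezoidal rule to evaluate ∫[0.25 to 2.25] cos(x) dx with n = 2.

f(x) = cos(x)
a = 0.25, b = 2.25, n = 2
h = (b - a)/n = 1.000000

Trapezoidal rule: (h/2)[f(x₀) + 2f(x₁) + 2f(x₂) + ... + f(xₙ)]

x_0 = 0.2500, f(x_0) = 0.968912, coefficient = 1
x_1 = 1.2500, f(x_1) = 0.315322, coefficient = 2
x_2 = 2.2500, f(x_2) = -0.628174, coefficient = 1

I ≈ (1.000000/2) × 0.971384 = 0.485692
Exact value: 0.530669
Error: 0.044977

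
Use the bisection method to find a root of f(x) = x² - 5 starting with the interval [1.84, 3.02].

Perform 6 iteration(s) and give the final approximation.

f(x) = x² - 5
Initial interval: [1.84, 3.02]

Iteration 1:
  c_1 = (1.840000 + 3.020000)/2 = 2.430000
  f(c_1) = f(2.430000) = 0.904900
  f(a) × f(c) < 0, new interval: [1.840000, 2.430000]
Iteration 2:
  c_2 = (1.840000 + 2.430000)/2 = 2.135000
  f(c_2) = f(2.135000) = -0.441775
  f(a) × f(c) ≥ 0, new interval: [2.135000, 2.430000]
Iteration 3:
  c_3 = (2.135000 + 2.430000)/2 = 2.282500
  f(c_3) = f(2.282500) = 0.209806
  f(a) × f(c) < 0, new interval: [2.135000, 2.282500]
Iteration 4:
  c_4 = (2.135000 + 2.282500)/2 = 2.208750
  f(c_4) = f(2.208750) = -0.121423
  f(a) × f(c) ≥ 0, new interval: [2.208750, 2.282500]
Iteration 5:
  c_5 = (2.208750 + 2.282500)/2 = 2.245625
  f(c_5) = f(2.245625) = 0.042832
  f(a) × f(c) < 0, new interval: [2.208750, 2.245625]
Iteration 6:
  c_6 = (2.208750 + 2.245625)/2 = 2.227188
  f(c_6) = f(2.227188) = -0.039636
  f(a) × f(c) ≥ 0, new interval: [2.227188, 2.245625]

After 6 iteration(s), the approximation is c_6 = 2.227188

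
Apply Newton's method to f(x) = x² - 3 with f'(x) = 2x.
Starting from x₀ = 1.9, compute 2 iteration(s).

f(x) = x² - 3
f'(x) = 2x
x₀ = 1.9

Newton-Raphson formula: x_{n+1} = x_n - f(x_n)/f'(x_n)

Iteration 1:
  f(1.900000) = 0.610000
  f'(1.900000) = 3.800000
  x_1 = 1.900000 - 0.610000/3.800000 = 1.739474
Iteration 2:
  f(1.739474) = 0.025769
  f'(1.739474) = 3.478947
  x_2 = 1.739474 - 0.025769/3.478947 = 1.732067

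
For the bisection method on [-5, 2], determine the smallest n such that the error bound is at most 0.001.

We need (b-a)/2^n ≤ 0.001
(2 - (-5))/2^n ≤ 0.001
7/2^n ≤ 0.001
2^n ≥ 7000
n ≥ log₂(7000) = 12.77
n ≥ 13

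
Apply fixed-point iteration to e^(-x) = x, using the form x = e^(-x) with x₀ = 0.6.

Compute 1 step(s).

Equation: e^(-x) = x
Fixed-point form: x = e^(-x)
x₀ = 0.6

x_1 = g(0.600000) = 0.548812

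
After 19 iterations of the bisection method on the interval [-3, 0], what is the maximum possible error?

Bisection error bound: |error| ≤ (b-a)/2^n
|error| ≤ (0 - (-3))/2^19 = 3/2^19
|error| ≤ 0.0000057220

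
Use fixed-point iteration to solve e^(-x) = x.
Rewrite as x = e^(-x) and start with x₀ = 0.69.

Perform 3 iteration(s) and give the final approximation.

Equation: e^(-x) = x
Fixed-point form: x = e^(-x)
x₀ = 0.69

x_1 = g(0.690000) = 0.501576
x_2 = g(0.501576) = 0.605575
x_3 = g(0.605575) = 0.545760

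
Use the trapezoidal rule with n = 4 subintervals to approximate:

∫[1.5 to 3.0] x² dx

f(x) = x²
a = 1.5, b = 3.0, n = 4
h = (b - a)/n = 0.375000

Trapezoidal rule: (h/2)[f(x₀) + 2f(x₁) + 2f(x₂) + ... + f(xₙ)]

x_0 = 1.5000, f(x_0) = 2.250000, coefficient = 1
x_1 = 1.8750, f(x_1) = 3.515625, coefficient = 2
x_2 = 2.2500, f(x_2) = 5.062500, coefficient = 2
x_3 = 2.6250, f(x_3) = 6.890625, coefficient = 2
x_4 = 3.0000, f(x_4) = 9.000000, coefficient = 1

I ≈ (0.375000/2) × 42.187500 = 7.910156
Exact value: 7.875000
Error: 0.035156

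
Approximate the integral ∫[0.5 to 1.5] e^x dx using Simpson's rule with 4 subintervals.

f(x) = e^x
a = 0.5, b = 1.5, n = 4
h = (b - a)/n = 0.250000

Simpson's rule: (h/3)[f(x₀) + 4f(x₁) + 2f(x₂) + ... + f(xₙ)]

x_0 = 0.5000, f(x_0) = 1.648721, coefficient = 1
x_1 = 0.7500, f(x_1) = 2.117000, coefficient = 4
x_2 = 1.0000, f(x_2) = 2.718282, coefficient = 2
x_3 = 1.2500, f(x_3) = 3.490343, coefficient = 4
x_4 = 1.5000, f(x_4) = 4.481689, coefficient = 1

I ≈ (0.250000/3) × 33.996346 = 2.833029
Exact value: 2.832968
Error: 0.000061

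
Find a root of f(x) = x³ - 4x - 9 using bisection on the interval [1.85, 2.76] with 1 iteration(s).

f(x) = x³ - 4x - 9
Initial interval: [1.85, 2.76]

Iteration 1:
  c_1 = (1.850000 + 2.760000)/2 = 2.305000
  f(c_1) = f(2.305000) = -5.973477
  f(a) × f(c) ≥ 0, new interval: [2.305000, 2.760000]

After 1 iteration(s), the approximation is c_1 = 2.305000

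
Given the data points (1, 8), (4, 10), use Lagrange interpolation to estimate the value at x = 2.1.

Lagrange interpolation formula:
P(x) = Σ yᵢ × Lᵢ(x)
where Lᵢ(x) = Π_{j≠i} (x - xⱼ)/(xᵢ - xⱼ)

L_0(2.1) = (2.1 - 4)/(1 - 4) = 0.633333
L_1(2.1) = (2.1 - 1)/(4 - 1) = 0.366667

P(2.1) = 8×L_0(2.1) + 10×L_1(2.1)
P(2.1) = 8.733333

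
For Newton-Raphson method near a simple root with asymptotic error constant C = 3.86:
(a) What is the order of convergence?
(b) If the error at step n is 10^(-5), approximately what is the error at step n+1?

(a) Newton-Raphson has quadratic (order 2) convergence near simple roots.
    This means |e_{n+1}| ≈ C|e_n|².

(b) With |e_n| = 10^(-5) and C = 3.86:
    |e_{n+1}| ≈ 3.86 × (10^(-5))² = 3.86 × 10^(-10)

(a) 2 (quadratic); (b) |e_{n+1}| ≈ 3.860e-10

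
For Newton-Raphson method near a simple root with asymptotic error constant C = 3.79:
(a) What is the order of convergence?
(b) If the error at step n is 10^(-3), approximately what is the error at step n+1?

(a) Newton-Raphson has quadratic (order 2) convergence near simple roots.
    This means |e_{n+1}| ≈ C|e_n|².

(b) With |e_n| = 10^(-3) and C = 3.79:
    |e_{n+1}| ≈ 3.79 × (10^(-3))² = 3.79 × 10^(-6)

(a) 2 (quadratic); (b) |e_{n+1}| ≈ 3.790e-06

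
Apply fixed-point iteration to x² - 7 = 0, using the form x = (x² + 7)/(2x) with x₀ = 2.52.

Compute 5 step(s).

Equation: x² - 7 = 0
Fixed-point form: x = (x² + 7)/(2x)
x₀ = 2.52

x_1 = g(2.520000) = 2.648889
x_2 = g(2.648889) = 2.645753
x_3 = g(2.645753) = 2.645751
x_4 = g(2.645751) = 2.645751
x_5 = g(2.645751) = 2.645751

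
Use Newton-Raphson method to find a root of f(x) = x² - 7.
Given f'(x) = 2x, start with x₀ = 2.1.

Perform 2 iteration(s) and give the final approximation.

f(x) = x² - 7
f'(x) = 2x
x₀ = 2.1

Newton-Raphson formula: x_{n+1} = x_n - f(x_n)/f'(x_n)

Iteration 1:
  f(2.100000) = -2.590000
  f'(2.100000) = 4.200000
  x_1 = 2.100000 - (-2.590000)/4.200000 = 2.716667
Iteration 2:
  f(2.716667) = 0.380278
  f'(2.716667) = 5.433333
  x_2 = 2.716667 - 0.380278/5.433333 = 2.646677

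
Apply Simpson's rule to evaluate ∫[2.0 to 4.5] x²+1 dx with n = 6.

f(x) = x²+1
a = 2.0, b = 4.5, n = 6
h = (b - a)/n = 0.416667

Simpson's rule: (h/3)[f(x₀) + 4f(x₁) + 2f(x₂) + ... + f(xₙ)]

x_0 = 2.0000, f(x_0) = 5.000000, coefficient = 1
x_1 = 2.4167, f(x_1) = 6.840278, coefficient = 4
x_2 = 2.8333, f(x_2) = 9.027778, coefficient = 2
x_3 = 3.2500, f(x_3) = 11.562500, coefficient = 4
x_4 = 3.6667, f(x_4) = 14.444444, coefficient = 2
x_5 = 4.0833, f(x_5) = 17.673611, coefficient = 4
x_6 = 4.5000, f(x_6) = 21.250000, coefficient = 1

I ≈ (0.416667/3) × 217.500000 = 30.208333
Exact value: 30.208333
Error: 0.000000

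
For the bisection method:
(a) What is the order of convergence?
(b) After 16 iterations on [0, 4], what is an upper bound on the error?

(a) Bisection has linear (order 1) convergence; the error is halved each step.

(b) Error bound = (b-a)/2^n = (4 - 0)/2^{16}
    = 4/2^{16}

(a) 1 (linear); (b) error ≤ 6.10e-05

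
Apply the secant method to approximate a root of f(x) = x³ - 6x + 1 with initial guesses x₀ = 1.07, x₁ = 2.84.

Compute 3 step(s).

f(x) = x³ - 6x + 1
x₀ = 1.07, x₁ = 2.84

Secant formula: x_{n+1} = x_n - f(x_n)(x_n - x_{n-1})/(f(x_n) - f(x_{n-1}))

Iteration 1:
  f(1.070000) = -4.194957
  f(2.840000) = 6.866304
  x_2 = 2.840000 - 6.866304×(2.840000 - 1.070000)/(6.866304 - (-4.194957))
       = 1.741268
Iteration 2:
  f(2.840000) = 6.866304
  f(1.741268) = -4.168058
  x_3 = 1.741268 - (-4.168058)×(1.741268 - 2.840000)/(-4.168058 - 6.866304)
       = 2.156297
Iteration 3:
  f(1.741268) = -4.168058
  f(2.156297) = -1.911827
  x_4 = 2.156297 - (-1.911827)×(2.156297 - 1.741268)/(-1.911827 - (-4.168058))
       = 2.507973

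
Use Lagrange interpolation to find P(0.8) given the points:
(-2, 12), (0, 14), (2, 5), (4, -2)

Lagrange interpolation formula:
P(x) = Σ yᵢ × Lᵢ(x)
where Lᵢ(x) = Π_{j≠i} (x - xⱼ)/(xᵢ - xⱼ)

L_0(0.8) = (0.8 - 0)/(-2 - 0) × (0.8 - 2)/(-2 - 2) × (0.8 - 4)/(-2 - 4) = -0.064000
L_1(0.8) = (0.8 - (-2))/(0 - (-2)) × (0.8 - 2)/(0 - 2) × (0.8 - 4)/(0 - 4) = 0.672000
L_2(0.8) = (0.8 - (-2))/(2 - (-2)) × (0.8 - 0)/(2 - 0) × (0.8 - 4)/(2 - 4) = 0.448000
L_3(0.8) = (0.8 - (-2))/(4 - (-2)) × (0.8 - 0)/(4 - 0) × (0.8 - 2)/(4 - 2) = -0.056000

P(0.8) = 12×L_0(0.8) + 14×L_1(0.8) + 5×L_2(0.8) + (-2)×L_3(0.8)
P(0.8) = 10.992000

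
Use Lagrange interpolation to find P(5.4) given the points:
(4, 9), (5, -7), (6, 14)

Lagrange interpolation formula:
P(x) = Σ yᵢ × Lᵢ(x)
where Lᵢ(x) = Π_{j≠i} (x - xⱼ)/(xᵢ - xⱼ)

L_0(5.4) = (5.4 - 5)/(4 - 5) × (5.4 - 6)/(4 - 6) = -0.120000
L_1(5.4) = (5.4 - 4)/(5 - 4) × (5.4 - 6)/(5 - 6) = 0.840000
L_2(5.4) = (5.4 - 4)/(6 - 4) × (5.4 - 5)/(6 - 5) = 0.280000

P(5.4) = 9×L_0(5.4) + (-7)×L_1(5.4) + 14×L_2(5.4)
P(5.4) = -3.040000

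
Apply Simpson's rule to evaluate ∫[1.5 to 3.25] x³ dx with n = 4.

f(x) = x³
a = 1.5, b = 3.25, n = 4
h = (b - a)/n = 0.437500

Simpson's rule: (h/3)[f(x₀) + 4f(x₁) + 2f(x₂) + ... + f(xₙ)]

x_0 = 1.5000, f(x_0) = 3.375000, coefficient = 1
x_1 = 1.9375, f(x_1) = 7.273193, coefficient = 4
x_2 = 2.3750, f(x_2) = 13.396484, coefficient = 2
x_3 = 2.8125, f(x_3) = 22.247314, coefficient = 4
x_4 = 3.2500, f(x_4) = 34.328125, coefficient = 1

I ≈ (0.437500/3) × 182.578125 = 26.625977
Exact value: 26.625977
Error: 0.000000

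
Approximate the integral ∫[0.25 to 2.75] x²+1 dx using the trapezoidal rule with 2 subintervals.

f(x) = x²+1
a = 0.25, b = 2.75, n = 2
h = (b - a)/n = 1.250000

Trapezoidal rule: (h/2)[f(x₀) + 2f(x₁) + 2f(x₂) + ... + f(xₙ)]

x_0 = 0.2500, f(x_0) = 1.062500, coefficient = 1
x_1 = 1.5000, f(x_1) = 3.250000, coefficient = 2
x_2 = 2.7500, f(x_2) = 8.562500, coefficient = 1

I ≈ (1.250000/2) × 16.125000 = 10.078125
Exact value: 9.427083
Error: 0.651042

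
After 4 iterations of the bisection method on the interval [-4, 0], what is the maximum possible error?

Bisection error bound: |error| ≤ (b-a)/2^n
|error| ≤ (0 - (-4))/2^4 = 4/2^4
|error| ≤ 0.2500000000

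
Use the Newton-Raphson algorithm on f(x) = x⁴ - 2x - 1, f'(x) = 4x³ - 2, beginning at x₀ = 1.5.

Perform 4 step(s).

f(x) = x⁴ - 2x - 1
f'(x) = 4x³ - 2
x₀ = 1.5

Newton-Raphson formula: x_{n+1} = x_n - f(x_n)/f'(x_n)

Iteration 1:
  f(1.500000) = 1.062500
  f'(1.500000) = 11.500000
  x_1 = 1.500000 - 1.062500/11.500000 = 1.407609
Iteration 2:
  f(1.407609) = 0.110579
  f'(1.407609) = 9.155931
  x_2 = 1.407609 - 0.110579/9.155931 = 1.395531
Iteration 3:
  f(1.395531) = 0.001724
  f'(1.395531) = 8.871234
  x_3 = 1.395531 - 0.001724/8.871234 = 1.395337
Iteration 4:
  f(1.395337) = 0.000000
  f'(1.395337) = 8.866692
  x_4 = 1.395337 - 0.000000/8.866692 = 1.395337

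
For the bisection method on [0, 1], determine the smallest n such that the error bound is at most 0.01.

We need (b-a)/2^n ≤ 0.01
(1 - 0)/2^n ≤ 0.01
1/2^n ≤ 0.01
2^n ≥ 100
n ≥ log₂(100) = 6.64
n ≥ 7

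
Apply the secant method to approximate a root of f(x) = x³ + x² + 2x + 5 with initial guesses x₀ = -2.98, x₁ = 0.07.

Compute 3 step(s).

f(x) = x³ + x² + 2x + 5
x₀ = -2.98, x₁ = 0.07

Secant formula: x_{n+1} = x_n - f(x_n)(x_n - x_{n-1})/(f(x_n) - f(x_{n-1}))

Iteration 1:
  f(-2.980000) = -18.543192
  f(0.070000) = 5.145243
  x_2 = 0.070000 - 5.145243×(0.070000 - (-2.980000))/(5.145243 - (-18.543192))
       = -0.592475
Iteration 2:
  f(0.070000) = 5.145243
  f(-0.592475) = 3.958103
  x_3 = -0.592475 - 3.958103×(-0.592475 - 0.070000)/(3.958103 - 5.145243)
       = -2.801264
Iteration 3:
  f(-0.592475) = 3.958103
  f(-2.801264) = -14.737191
  x_4 = -2.801264 - (-14.737191)×(-2.801264 - (-0.592475))/(-14.737191 - 3.958103)
       = -1.060112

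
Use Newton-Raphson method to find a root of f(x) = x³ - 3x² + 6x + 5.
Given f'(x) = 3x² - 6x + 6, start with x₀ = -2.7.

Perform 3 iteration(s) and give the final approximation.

f(x) = x³ - 3x² + 6x + 5
f'(x) = 3x² - 6x + 6
x₀ = -2.7

Newton-Raphson formula: x_{n+1} = x_n - f(x_n)/f'(x_n)

Iteration 1:
  f(-2.700000) = -52.753000
  f'(-2.700000) = 44.070000
  x_1 = -2.700000 - (-52.753000)/44.070000 = -1.502973
Iteration 2:
  f(-1.502973) = -14.189719
  f'(-1.502973) = 21.794615
  x_2 = -1.502973 - (-14.189719)/21.794615 = -0.851907
Iteration 3:
  f(-0.851907) = -2.906948
  f'(-0.851907) = 13.288680
  x_3 = -0.851907 - (-2.906948)/13.288680 = -0.633153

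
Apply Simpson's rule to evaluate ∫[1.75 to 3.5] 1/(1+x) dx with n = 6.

f(x) = 1/(1+x)
a = 1.75, b = 3.5, n = 6
h = (b - a)/n = 0.291667

Simpson's rule: (h/3)[f(x₀) + 4f(x₁) + 2f(x₂) + ... + f(xₙ)]

x_0 = 1.7500, f(x_0) = 0.363636, coefficient = 1
x_1 = 2.0417, f(x_1) = 0.328767, coefficient = 4
x_2 = 2.3333, f(x_2) = 0.300000, coefficient = 2
x_3 = 2.6250, f(x_3) = 0.275862, coefficient = 4
x_4 = 2.9167, f(x_4) = 0.255319, coefficient = 2
x_5 = 3.2083, f(x_5) = 0.237624, coefficient = 4
x_6 = 3.5000, f(x_6) = 0.222222, coefficient = 1

I ≈ (0.291667/3) × 5.065509 = 0.492480
Exact value: 0.492476
Error: 0.000004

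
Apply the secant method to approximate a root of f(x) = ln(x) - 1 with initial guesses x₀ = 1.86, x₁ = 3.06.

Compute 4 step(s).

f(x) = ln(x) - 1
x₀ = 1.86, x₁ = 3.06

Secant formula: x_{n+1} = x_n - f(x_n)(x_n - x_{n-1})/(f(x_n) - f(x_{n-1}))

Iteration 1:
  f(1.860000) = -0.379424
  f(3.060000) = 0.118415
  x_2 = 3.060000 - 0.118415×(3.060000 - 1.860000)/(0.118415 - (-0.379424))
       = 2.774570
Iteration 2:
  f(3.060000) = 0.118415
  f(2.774570) = 0.020496
  x_3 = 2.774570 - 0.020496×(2.774570 - 3.060000)/(0.020496 - 0.118415)
       = 2.714826
Iteration 3:
  f(2.774570) = 0.020496
  f(2.714826) = -0.001272
  x_4 = 2.714826 - (-0.001272)×(2.714826 - 2.774570)/(-0.001272 - 0.020496)
       = 2.718317
Iteration 4:
  f(2.714826) = -0.001272
  f(2.718317) = 0.000013
  x_5 = 2.718317 - 0.000013×(2.718317 - 2.714826)/(0.000013 - (-0.001272))
       = 2.718282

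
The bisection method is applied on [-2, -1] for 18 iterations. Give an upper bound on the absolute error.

Bisection error bound: |error| ≤ (b-a)/2^n
|error| ≤ (-1 - (-2))/2^18 = 1/2^18
|error| ≤ 0.0000038147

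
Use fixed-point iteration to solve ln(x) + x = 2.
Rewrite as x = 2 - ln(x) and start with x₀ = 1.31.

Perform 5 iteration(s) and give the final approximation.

Equation: ln(x) + x = 2
Fixed-point form: x = 2 - ln(x)
x₀ = 1.31

x_1 = g(1.310000) = 1.729973
x_2 = g(1.729973) = 1.451894
x_3 = g(1.451894) = 1.627131
x_4 = g(1.627131) = 1.513182
x_5 = g(1.513182) = 1.585785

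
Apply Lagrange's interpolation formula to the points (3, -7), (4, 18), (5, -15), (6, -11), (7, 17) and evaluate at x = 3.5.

Lagrange interpolation formula:
P(x) = Σ yᵢ × Lᵢ(x)
where Lᵢ(x) = Π_{j≠i} (x - xⱼ)/(xᵢ - xⱼ)

L_0(3.5) = (3.5 - 4)/(3 - 4) × (3.5 - 5)/(3 - 5) × (3.5 - 6)/(3 - 6) × (3.5 - 7)/(3 - 7) = 0.273438
L_1(3.5) = (3.5 - 3)/(4 - 3) × (3.5 - 5)/(4 - 5) × (3.5 - 6)/(4 - 6) × (3.5 - 7)/(4 - 7) = 1.093750
L_2(3.5) = (3.5 - 3)/(5 - 3) × (3.5 - 4)/(5 - 4) × (3.5 - 6)/(5 - 6) × (3.5 - 7)/(5 - 7) = -0.546875
L_3(3.5) = (3.5 - 3)/(6 - 3) × (3.5 - 4)/(6 - 4) × (3.5 - 5)/(6 - 5) × (3.5 - 7)/(6 - 7) = 0.218750
L_4(3.5) = (3.5 - 3)/(7 - 3) × (3.5 - 4)/(7 - 4) × (3.5 - 5)/(7 - 5) × (3.5 - 6)/(7 - 6) = -0.039062

P(3.5) = (-7)×L_0(3.5) + 18×L_1(3.5) + (-15)×L_2(3.5) + (-11)×L_3(3.5) + 17×L_4(3.5)
P(3.5) = 22.906250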